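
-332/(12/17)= -1411/3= -470.33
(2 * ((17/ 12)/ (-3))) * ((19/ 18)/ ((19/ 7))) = -119/ 324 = -0.37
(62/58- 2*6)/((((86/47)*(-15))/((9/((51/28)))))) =208586/105995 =1.97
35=35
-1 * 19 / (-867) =19 / 867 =0.02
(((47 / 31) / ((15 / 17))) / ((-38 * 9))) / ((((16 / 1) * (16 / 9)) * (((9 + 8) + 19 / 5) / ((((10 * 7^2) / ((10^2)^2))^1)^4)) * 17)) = -270945647 / 94089216000000000000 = -0.00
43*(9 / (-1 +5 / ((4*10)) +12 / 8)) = 619.20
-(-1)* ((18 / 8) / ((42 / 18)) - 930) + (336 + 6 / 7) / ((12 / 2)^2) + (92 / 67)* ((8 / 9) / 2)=-15517549 / 16884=-919.07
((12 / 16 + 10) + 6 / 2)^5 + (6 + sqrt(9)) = 503293591 / 1024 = 491497.65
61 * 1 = 61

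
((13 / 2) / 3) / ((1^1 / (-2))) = -13 / 3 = -4.33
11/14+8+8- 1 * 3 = 193/14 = 13.79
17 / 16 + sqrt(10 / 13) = sqrt(130) / 13 + 17 / 16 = 1.94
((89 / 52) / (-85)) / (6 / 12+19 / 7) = -0.01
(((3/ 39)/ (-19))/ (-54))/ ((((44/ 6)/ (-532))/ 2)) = -0.01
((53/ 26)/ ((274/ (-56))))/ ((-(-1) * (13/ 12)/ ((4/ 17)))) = -35616/ 393601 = -0.09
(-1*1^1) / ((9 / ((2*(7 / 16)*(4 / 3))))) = -7 / 54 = -0.13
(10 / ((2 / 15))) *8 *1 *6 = 3600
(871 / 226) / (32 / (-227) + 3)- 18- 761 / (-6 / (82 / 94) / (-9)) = -3489678358 / 3446839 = -1012.43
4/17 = 0.24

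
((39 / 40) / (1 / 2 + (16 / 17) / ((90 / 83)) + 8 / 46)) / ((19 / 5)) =686205 / 4123684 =0.17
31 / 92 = 0.34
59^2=3481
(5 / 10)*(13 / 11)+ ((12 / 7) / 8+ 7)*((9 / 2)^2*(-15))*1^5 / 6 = -449227 / 1232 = -364.63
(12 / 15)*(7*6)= 33.60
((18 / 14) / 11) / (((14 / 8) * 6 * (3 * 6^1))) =1 / 1617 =0.00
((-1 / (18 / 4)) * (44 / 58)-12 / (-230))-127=-3815399 / 30015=-127.12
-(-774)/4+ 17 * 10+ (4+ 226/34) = 12721/34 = 374.15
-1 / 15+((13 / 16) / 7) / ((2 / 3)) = 0.11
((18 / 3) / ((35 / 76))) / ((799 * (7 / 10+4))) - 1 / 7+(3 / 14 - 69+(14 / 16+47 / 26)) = -1810973683 / 27338584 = -66.24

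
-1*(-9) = 9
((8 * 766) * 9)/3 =18384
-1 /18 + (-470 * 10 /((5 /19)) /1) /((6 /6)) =-321481 /18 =-17860.06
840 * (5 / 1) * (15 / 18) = 3500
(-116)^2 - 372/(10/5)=13270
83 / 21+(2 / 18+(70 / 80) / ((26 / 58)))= 39413 / 6552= 6.02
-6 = -6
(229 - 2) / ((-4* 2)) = -227 / 8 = -28.38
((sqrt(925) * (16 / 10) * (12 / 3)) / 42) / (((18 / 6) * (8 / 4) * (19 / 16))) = 128 * sqrt(37) / 1197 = 0.65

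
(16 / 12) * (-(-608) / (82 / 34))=336.13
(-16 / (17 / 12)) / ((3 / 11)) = -704 / 17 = -41.41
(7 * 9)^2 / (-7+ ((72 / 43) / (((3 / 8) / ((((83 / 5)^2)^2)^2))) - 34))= 9523828125 / 61777158268860571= 0.00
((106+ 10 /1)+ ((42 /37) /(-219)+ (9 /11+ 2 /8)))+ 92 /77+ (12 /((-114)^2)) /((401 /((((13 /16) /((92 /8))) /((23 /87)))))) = 15067540043034923 /127412648359304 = 118.26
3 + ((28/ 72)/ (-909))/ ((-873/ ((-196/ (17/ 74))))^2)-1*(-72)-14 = 109915679404465/ 1801908453861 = 61.00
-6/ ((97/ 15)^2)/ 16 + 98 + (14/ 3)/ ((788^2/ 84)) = 286256290793/ 2921231048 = 97.99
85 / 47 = 1.81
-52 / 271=-0.19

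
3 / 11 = 0.27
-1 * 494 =-494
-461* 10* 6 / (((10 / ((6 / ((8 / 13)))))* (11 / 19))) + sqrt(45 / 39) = -1024803 / 22 + sqrt(195) / 13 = -46580.88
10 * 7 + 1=71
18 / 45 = 0.40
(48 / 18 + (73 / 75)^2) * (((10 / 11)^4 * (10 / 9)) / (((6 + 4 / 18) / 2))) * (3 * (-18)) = -47.61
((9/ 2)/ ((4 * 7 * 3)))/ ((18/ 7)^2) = 7/ 864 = 0.01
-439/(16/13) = -5707/16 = -356.69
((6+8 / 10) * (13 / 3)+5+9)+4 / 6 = 662 / 15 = 44.13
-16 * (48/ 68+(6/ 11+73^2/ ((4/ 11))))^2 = -120180550110721/ 34969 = -3436774002.99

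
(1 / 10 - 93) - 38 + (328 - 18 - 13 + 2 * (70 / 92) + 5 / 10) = 168.12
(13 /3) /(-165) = -13 /495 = -0.03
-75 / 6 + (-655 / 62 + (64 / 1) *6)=11189 / 31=360.94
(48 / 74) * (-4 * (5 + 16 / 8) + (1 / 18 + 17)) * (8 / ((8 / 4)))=-3152 / 111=-28.40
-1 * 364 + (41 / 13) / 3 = -14155 / 39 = -362.95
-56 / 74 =-28 / 37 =-0.76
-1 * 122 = -122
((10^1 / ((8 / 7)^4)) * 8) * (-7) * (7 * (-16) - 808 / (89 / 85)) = 826148085 / 2848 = 290080.09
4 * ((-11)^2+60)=724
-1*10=-10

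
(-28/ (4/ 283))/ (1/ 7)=-13867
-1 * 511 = -511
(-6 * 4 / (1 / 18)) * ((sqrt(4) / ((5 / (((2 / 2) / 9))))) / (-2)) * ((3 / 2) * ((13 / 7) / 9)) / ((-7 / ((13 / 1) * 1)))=-1352 / 245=-5.52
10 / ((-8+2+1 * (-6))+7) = -2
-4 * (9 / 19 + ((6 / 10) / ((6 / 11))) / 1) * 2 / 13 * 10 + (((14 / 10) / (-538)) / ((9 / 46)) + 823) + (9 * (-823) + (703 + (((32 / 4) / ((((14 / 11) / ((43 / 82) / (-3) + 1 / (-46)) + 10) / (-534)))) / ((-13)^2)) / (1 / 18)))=-2521654122649022 / 418892883435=-6019.81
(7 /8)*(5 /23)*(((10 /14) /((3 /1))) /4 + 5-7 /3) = 0.52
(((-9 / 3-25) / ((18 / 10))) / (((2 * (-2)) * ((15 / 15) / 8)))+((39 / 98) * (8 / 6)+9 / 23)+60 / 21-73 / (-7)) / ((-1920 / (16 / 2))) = -114917 / 608580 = -0.19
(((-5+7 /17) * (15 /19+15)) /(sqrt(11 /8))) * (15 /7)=-132.39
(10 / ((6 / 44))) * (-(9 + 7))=-3520 / 3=-1173.33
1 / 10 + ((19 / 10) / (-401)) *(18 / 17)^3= 371861 / 3940226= 0.09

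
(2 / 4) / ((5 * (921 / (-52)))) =-26 / 4605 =-0.01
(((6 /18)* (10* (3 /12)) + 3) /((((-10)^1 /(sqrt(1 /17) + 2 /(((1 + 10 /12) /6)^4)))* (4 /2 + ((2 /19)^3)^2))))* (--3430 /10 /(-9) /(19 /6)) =19533945011* sqrt(17) /143960493780 + 607583825622144 /1147998687055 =529.81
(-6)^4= 1296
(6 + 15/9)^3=12167/27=450.63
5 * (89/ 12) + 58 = 1141/ 12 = 95.08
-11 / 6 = -1.83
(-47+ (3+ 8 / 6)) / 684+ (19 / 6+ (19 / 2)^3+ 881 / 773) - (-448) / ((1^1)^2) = 4154624851 / 3172392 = 1309.62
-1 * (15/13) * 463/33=-2315/143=-16.19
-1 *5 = -5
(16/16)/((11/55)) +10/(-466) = 1160/233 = 4.98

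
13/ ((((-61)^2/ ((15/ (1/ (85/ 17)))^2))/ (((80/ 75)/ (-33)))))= -26000/ 40931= -0.64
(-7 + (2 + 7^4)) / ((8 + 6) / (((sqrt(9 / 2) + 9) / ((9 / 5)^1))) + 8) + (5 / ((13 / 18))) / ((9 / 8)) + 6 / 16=62895 * sqrt(2) / 6361 + 149468799 / 661544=239.92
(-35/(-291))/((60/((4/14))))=1/1746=0.00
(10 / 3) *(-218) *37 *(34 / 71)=-12875.31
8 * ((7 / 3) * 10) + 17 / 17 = 187.67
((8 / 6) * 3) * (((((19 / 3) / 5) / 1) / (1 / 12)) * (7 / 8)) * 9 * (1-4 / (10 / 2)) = 2394 / 25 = 95.76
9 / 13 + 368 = 4793 / 13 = 368.69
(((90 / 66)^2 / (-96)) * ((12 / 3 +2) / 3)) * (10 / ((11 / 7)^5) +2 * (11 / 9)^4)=-36366266575 / 170473771908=-0.21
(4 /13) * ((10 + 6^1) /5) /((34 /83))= 2656 /1105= 2.40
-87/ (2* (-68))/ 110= 87/ 14960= 0.01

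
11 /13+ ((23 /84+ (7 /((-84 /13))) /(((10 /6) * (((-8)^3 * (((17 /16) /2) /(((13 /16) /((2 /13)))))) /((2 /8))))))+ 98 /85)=2.28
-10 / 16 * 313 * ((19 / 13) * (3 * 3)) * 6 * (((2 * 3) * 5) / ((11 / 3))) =-36128025 / 286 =-126321.77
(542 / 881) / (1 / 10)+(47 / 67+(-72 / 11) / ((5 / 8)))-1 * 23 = -86418622 / 3246485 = -26.62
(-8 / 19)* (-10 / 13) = 80 / 247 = 0.32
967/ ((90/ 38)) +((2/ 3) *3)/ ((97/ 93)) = 1790551/ 4365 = 410.21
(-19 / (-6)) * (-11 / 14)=-209 / 84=-2.49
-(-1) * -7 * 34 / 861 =-34 / 123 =-0.28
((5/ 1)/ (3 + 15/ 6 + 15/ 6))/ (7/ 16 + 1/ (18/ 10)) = 90/ 143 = 0.63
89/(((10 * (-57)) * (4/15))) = -89/152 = -0.59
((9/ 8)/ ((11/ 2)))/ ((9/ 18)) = 9/ 22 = 0.41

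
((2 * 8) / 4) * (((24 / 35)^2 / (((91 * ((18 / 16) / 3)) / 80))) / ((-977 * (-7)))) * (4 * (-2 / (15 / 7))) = -262144 / 108911075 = -0.00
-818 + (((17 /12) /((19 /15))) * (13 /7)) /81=-35248151 /43092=-817.97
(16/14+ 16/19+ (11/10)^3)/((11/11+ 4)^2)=441023/3325000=0.13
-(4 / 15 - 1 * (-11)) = -169 / 15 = -11.27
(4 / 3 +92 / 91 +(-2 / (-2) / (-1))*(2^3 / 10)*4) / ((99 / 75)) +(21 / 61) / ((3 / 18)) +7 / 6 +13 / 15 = 18963103 / 5495490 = 3.45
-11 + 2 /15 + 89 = 1172 /15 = 78.13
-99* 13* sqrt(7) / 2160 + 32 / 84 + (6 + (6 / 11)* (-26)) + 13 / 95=-168187 / 21945 - 143* sqrt(7) / 240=-9.24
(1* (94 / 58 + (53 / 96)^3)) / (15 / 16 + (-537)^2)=0.00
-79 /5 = -15.80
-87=-87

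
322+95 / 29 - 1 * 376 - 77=-3704 / 29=-127.72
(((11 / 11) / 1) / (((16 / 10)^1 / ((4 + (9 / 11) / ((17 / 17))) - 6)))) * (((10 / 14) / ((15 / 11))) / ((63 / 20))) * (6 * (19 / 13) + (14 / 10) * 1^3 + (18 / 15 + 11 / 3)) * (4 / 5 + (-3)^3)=192046 / 3969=48.39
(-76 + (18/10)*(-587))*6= -33978/5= -6795.60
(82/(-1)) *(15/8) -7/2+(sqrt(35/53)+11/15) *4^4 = 1829/60+256 *sqrt(1855)/53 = 238.52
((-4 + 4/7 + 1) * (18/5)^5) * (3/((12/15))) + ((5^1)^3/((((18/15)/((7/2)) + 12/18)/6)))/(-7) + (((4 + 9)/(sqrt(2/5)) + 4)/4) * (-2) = -1301948701/231875 - 13 * sqrt(10)/4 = -5625.15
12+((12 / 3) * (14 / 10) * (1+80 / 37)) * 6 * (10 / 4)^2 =25014 / 37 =676.05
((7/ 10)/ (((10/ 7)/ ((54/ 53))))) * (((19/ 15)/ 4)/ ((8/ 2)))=8379/ 212000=0.04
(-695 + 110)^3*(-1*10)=2002016250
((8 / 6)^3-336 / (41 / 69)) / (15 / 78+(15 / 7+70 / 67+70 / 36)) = -3800528368 / 35936295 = -105.76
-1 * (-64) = 64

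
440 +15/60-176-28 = 945/4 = 236.25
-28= -28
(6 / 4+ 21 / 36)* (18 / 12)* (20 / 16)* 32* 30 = 3750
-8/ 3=-2.67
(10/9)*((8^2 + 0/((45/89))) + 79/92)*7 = 23205/46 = 504.46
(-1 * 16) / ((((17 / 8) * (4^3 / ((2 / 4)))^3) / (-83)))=83 / 278528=0.00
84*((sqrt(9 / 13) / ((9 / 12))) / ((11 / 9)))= 76.25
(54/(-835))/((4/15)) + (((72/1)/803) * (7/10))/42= -323211/1341010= -0.24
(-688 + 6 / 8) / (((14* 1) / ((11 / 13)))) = -41.54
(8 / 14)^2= 16 / 49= 0.33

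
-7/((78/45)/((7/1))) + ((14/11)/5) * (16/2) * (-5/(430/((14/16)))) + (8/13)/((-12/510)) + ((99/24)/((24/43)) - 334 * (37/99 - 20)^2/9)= -226298168524157/15778825920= -14341.89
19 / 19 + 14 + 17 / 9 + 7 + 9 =296 / 9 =32.89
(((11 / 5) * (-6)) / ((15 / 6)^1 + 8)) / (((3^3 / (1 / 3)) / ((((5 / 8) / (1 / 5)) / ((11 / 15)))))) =-25 / 378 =-0.07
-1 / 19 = -0.05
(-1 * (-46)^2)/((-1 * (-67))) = -2116/67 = -31.58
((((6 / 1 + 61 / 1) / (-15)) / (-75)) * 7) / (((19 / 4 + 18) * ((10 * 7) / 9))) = 134 / 56875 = 0.00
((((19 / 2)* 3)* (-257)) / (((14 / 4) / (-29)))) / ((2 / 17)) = 7221957 / 14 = 515854.07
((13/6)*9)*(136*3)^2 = 3246048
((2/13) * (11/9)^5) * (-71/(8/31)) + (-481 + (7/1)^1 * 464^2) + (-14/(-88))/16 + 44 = 1506519.57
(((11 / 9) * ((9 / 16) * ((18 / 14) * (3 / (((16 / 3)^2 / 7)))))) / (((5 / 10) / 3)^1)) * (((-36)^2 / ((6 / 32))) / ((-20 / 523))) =-113236299 / 160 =-707726.87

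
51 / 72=17 / 24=0.71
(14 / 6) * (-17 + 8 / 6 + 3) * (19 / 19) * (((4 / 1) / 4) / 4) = -133 / 18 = -7.39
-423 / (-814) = 423 / 814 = 0.52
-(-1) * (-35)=-35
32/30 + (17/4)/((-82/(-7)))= 1.43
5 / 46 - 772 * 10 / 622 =-176005 / 14306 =-12.30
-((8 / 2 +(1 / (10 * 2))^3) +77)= -648001 / 8000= -81.00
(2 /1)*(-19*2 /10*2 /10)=-38 /25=-1.52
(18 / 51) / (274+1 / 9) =54 / 41939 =0.00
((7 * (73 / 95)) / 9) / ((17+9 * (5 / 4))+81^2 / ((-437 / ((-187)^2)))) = -47012 / 41295467475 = -0.00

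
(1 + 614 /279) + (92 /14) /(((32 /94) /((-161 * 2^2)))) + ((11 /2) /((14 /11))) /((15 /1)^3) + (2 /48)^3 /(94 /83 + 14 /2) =-125828463650489 /10124352000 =-12428.30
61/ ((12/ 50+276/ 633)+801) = 321775/ 4228841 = 0.08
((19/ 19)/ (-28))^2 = 0.00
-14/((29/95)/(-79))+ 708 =125602/29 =4331.10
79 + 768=847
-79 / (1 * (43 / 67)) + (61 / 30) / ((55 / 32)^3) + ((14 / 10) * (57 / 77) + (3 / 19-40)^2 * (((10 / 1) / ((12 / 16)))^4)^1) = 52475574218616223304 / 1045968845625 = 50169347.24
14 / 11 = 1.27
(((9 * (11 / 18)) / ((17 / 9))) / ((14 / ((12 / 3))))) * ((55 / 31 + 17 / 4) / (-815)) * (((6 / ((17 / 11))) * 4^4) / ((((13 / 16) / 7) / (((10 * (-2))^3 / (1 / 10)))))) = 79968632832000 / 18984121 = 4212395.87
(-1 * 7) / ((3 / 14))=-98 / 3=-32.67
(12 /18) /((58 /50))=50 /87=0.57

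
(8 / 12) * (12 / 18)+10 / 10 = 13 / 9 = 1.44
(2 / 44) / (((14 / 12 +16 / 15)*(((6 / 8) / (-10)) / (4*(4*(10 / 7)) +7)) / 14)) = -7600 / 67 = -113.43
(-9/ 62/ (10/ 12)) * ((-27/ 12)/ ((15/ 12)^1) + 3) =-162/ 775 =-0.21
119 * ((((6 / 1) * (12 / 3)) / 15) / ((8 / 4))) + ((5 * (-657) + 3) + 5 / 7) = -111513 / 35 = -3186.09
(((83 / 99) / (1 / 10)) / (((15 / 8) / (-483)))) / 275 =-213808 / 27225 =-7.85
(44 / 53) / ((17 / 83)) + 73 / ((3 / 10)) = 668686 / 2703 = 247.39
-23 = -23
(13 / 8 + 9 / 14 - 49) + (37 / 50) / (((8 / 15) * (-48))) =-418979 / 8960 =-46.76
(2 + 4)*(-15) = -90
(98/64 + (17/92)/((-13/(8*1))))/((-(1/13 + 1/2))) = -2.46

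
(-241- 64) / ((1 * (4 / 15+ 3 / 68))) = -311100 / 317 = -981.39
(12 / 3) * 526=2104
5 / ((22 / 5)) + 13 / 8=243 / 88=2.76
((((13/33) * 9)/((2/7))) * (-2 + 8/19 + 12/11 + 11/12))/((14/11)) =13975/3344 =4.18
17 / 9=1.89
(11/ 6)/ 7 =11/ 42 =0.26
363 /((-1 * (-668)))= 363 /668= 0.54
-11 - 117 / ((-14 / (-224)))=-1883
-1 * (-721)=721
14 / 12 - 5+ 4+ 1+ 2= 19 / 6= 3.17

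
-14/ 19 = -0.74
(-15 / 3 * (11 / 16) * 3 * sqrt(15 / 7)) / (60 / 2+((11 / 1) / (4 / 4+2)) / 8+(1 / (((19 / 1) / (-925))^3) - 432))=0.00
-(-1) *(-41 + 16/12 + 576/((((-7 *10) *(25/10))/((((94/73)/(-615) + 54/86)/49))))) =-93904894889/2364844125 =-39.71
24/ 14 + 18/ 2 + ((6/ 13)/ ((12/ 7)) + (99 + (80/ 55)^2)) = 2468649/ 22022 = 112.10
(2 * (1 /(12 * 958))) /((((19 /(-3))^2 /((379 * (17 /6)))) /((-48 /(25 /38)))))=-77316 /227525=-0.34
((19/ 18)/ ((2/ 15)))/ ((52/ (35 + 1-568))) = -12635/ 156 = -80.99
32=32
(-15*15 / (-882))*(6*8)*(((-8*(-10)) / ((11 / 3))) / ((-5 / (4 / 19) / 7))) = -115200 / 1463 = -78.74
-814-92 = -906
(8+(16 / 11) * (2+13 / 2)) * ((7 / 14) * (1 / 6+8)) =2744 / 33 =83.15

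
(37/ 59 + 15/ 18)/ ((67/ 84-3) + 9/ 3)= 7238/ 3953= 1.83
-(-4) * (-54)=-216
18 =18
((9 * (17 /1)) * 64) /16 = 612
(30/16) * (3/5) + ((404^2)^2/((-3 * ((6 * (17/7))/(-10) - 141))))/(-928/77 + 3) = -287173360515913/41702904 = -6886171.78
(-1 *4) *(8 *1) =-32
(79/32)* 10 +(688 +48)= 12171/16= 760.69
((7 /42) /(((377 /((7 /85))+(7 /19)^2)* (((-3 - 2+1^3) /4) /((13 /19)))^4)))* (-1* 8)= -199927 /3132195201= -0.00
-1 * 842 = -842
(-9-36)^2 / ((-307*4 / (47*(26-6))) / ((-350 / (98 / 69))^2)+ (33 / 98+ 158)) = 138770503593750 / 10850600210161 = 12.79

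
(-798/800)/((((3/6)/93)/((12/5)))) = -111321/250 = -445.28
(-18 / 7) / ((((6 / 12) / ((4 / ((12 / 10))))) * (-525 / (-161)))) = -184 / 35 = -5.26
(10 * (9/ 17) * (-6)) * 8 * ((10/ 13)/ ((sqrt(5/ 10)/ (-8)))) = 345600 * sqrt(2)/ 221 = 2211.55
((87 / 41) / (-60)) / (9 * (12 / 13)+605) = -377 / 6537860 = -0.00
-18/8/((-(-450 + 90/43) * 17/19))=-817/145520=-0.01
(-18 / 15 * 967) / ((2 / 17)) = -49317 / 5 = -9863.40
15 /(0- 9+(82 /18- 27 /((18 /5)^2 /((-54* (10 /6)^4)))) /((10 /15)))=180 /15599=0.01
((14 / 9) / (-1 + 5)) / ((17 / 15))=35 / 102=0.34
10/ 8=5/ 4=1.25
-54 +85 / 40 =-415 / 8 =-51.88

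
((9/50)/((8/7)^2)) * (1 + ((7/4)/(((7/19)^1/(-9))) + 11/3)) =-67179/12800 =-5.25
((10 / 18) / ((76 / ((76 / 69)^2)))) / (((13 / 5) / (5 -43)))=-72200 / 557037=-0.13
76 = 76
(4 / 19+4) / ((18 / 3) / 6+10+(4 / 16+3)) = 320 / 1083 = 0.30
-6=-6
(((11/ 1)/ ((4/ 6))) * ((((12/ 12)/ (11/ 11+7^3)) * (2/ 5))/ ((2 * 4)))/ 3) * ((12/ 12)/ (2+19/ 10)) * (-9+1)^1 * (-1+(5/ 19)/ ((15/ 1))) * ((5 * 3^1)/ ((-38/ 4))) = -1540/ 605397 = -0.00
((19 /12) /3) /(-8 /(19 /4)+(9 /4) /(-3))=-361 /1665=-0.22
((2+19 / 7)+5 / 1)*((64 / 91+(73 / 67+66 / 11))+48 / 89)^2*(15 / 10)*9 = 18766005001963542 / 2061154008823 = 9104.61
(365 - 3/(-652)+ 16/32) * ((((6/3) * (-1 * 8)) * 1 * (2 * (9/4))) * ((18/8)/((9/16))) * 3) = -51474744/163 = -315795.98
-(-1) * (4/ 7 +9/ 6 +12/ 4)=71/ 14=5.07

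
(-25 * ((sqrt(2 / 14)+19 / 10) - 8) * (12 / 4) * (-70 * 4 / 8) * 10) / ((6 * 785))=-10675 / 314+125 * sqrt(7) / 157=-31.89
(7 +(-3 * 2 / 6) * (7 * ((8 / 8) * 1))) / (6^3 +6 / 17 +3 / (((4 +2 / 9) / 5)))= 0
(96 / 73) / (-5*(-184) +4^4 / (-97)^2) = 0.00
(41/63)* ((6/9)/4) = 41/378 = 0.11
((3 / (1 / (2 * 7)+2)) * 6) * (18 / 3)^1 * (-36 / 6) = -9072 / 29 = -312.83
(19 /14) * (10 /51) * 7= 95 /51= 1.86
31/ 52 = 0.60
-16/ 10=-8/ 5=-1.60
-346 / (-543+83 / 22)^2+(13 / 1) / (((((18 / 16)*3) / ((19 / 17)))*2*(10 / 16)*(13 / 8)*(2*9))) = 338798261288 / 2906794033695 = 0.12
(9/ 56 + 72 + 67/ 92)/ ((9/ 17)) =1595977/ 11592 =137.68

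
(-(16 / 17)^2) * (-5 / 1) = 1280 / 289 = 4.43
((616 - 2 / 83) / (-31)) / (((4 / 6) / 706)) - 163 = -21205.53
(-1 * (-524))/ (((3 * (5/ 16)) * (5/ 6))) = 16768/ 25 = 670.72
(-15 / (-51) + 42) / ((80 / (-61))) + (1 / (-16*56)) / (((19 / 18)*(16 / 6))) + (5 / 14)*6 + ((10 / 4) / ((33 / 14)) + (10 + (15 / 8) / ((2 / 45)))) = 4420203433 / 191009280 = 23.14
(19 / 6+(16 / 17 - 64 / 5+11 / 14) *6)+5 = -58.27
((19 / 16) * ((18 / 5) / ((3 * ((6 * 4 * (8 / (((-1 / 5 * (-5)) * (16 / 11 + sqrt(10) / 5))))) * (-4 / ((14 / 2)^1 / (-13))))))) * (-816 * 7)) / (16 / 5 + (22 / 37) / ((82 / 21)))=-72028677 / 29088488 - 72028677 * sqrt(10) / 211552640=-3.55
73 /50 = 1.46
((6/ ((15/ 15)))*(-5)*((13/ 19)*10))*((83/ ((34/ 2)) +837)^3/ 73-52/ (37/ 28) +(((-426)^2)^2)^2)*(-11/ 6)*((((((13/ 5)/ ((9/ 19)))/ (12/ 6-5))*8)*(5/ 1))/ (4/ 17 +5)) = -3567518776177172342352027394336000/ 625251789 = -5705731417230974675950951.00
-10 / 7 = -1.43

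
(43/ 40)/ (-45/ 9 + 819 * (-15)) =-43/ 491600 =-0.00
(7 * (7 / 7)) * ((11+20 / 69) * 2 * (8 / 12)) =21812 / 207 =105.37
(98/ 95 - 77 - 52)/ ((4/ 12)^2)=-109413/ 95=-1151.72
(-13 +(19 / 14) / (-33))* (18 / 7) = -18075 / 539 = -33.53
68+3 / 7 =479 / 7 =68.43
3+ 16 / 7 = 37 / 7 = 5.29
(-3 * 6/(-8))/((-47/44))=-99/47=-2.11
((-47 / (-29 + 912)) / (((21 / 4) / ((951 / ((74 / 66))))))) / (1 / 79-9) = 77683386 / 81187435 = 0.96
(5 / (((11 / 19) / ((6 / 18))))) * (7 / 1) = 665 / 33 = 20.15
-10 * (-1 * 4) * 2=80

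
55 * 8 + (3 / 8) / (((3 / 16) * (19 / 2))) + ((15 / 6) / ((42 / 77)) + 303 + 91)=191245 / 228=838.79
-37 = -37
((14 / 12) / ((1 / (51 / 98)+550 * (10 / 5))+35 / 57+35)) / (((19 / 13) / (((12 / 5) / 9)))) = 1547 / 8267040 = 0.00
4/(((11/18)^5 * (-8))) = -944784/161051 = -5.87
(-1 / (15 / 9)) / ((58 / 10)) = -3 / 29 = -0.10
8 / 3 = 2.67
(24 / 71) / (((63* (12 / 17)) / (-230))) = -7820 / 4473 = -1.75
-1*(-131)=131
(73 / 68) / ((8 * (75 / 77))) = 5621 / 40800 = 0.14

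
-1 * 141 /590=-141 /590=-0.24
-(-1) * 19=19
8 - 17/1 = -9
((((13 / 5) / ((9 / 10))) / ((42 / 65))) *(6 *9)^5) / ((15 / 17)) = 16286186592 / 7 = 2326598084.57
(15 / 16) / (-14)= -15 / 224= -0.07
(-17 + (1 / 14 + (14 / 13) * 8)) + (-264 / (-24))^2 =20509 / 182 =112.69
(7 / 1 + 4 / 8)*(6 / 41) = 45 / 41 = 1.10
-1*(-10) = 10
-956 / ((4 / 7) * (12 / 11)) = -18403 / 12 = -1533.58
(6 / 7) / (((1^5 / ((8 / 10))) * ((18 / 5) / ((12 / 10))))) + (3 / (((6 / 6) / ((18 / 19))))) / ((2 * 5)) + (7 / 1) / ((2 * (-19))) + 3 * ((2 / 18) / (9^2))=5659 / 17010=0.33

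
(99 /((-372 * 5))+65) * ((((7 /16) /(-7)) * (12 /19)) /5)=-120801 /235600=-0.51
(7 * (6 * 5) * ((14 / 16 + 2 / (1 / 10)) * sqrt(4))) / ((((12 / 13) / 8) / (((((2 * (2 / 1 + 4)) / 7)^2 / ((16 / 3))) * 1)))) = 293085 / 7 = 41869.29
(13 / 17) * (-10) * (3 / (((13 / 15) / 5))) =-2250 / 17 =-132.35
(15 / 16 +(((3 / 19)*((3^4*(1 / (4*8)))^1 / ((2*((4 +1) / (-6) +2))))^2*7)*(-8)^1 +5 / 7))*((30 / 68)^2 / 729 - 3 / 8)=10458267779 / 3188118528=3.28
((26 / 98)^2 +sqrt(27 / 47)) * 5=845 / 2401 +15 * sqrt(141) / 47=4.14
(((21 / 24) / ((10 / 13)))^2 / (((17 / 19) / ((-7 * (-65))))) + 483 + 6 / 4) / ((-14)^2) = 24860569 / 4264960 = 5.83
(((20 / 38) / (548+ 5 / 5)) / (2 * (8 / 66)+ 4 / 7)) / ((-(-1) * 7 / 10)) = 275 / 163419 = 0.00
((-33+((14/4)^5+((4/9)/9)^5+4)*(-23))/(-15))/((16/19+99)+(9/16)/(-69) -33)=119021495079035425/9776308865643018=12.17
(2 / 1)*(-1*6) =-12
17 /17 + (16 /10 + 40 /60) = 49 /15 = 3.27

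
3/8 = 0.38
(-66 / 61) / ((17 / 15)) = -990 / 1037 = -0.95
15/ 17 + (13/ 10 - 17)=-2519/ 170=-14.82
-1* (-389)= 389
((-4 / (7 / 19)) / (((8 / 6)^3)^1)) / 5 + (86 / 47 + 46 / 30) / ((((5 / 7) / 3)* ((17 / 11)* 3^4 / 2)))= -125109227 / 181213200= -0.69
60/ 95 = 12/ 19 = 0.63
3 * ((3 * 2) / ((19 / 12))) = 216 / 19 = 11.37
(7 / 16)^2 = 49 / 256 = 0.19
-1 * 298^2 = -88804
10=10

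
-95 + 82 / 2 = -54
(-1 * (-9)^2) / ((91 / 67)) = -5427 / 91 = -59.64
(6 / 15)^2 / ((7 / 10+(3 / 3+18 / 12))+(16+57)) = 4 / 1905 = 0.00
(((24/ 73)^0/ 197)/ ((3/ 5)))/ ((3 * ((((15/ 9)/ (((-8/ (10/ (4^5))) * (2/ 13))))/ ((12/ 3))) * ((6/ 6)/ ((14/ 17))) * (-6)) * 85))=229376/ 166529025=0.00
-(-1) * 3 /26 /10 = 3 /260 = 0.01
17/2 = 8.50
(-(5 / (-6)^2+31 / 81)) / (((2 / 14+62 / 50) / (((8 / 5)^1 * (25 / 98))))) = -21125 / 137214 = -0.15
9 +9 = 18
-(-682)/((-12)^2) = 341/72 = 4.74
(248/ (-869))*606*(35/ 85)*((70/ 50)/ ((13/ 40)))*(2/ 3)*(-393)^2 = -6066025249536/ 192049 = -31585820.54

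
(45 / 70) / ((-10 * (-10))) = 9 / 1400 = 0.01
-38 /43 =-0.88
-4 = -4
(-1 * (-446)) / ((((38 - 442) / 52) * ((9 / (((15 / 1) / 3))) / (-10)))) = 289900 / 909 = 318.92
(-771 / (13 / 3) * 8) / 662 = -9252 / 4303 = -2.15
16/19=0.84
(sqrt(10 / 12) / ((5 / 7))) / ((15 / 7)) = 49 * sqrt(30) / 450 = 0.60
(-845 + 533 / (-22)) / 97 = -19123 / 2134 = -8.96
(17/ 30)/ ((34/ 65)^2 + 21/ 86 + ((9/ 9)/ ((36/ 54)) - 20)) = -617695/ 19601502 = -0.03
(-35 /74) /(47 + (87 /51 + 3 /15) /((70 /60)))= -20825 /2141338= -0.01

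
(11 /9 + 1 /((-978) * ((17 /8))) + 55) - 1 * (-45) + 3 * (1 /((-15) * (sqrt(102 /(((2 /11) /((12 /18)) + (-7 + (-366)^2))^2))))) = 2524369 /24939 - 736721 * sqrt(102) /2805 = -2551.37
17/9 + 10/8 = 113/36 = 3.14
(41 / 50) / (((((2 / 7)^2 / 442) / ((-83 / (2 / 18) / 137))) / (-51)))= 16914648933 / 13700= 1234645.91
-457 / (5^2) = -457 / 25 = -18.28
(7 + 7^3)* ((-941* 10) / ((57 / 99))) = -108685500 / 19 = -5720289.47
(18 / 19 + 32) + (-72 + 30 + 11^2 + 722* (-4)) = -52745 / 19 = -2776.05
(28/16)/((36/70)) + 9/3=461/72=6.40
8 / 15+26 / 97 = 1166 / 1455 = 0.80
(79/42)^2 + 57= 106789/1764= 60.54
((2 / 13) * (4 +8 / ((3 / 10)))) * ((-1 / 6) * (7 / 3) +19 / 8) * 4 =1012 / 27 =37.48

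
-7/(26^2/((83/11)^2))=-48223/81796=-0.59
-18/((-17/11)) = 198/17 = 11.65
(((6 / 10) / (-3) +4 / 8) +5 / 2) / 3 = 14 / 15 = 0.93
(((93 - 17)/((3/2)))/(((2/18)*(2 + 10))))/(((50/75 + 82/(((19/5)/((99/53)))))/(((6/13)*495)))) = 85237515/402298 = 211.88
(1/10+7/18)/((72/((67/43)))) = 0.01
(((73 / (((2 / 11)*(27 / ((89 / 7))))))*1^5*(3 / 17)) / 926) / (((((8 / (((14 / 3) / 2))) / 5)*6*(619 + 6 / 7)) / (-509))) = -1273184605 / 177045362496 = -0.01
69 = 69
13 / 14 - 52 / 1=-715 / 14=-51.07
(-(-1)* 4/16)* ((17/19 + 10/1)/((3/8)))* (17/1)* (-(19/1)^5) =-305733066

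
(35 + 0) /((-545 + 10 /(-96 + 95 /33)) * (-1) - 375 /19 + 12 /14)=2043545 /30724856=0.07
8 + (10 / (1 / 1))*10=108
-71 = -71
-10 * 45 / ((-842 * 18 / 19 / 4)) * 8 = 7600 / 421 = 18.05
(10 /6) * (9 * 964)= 14460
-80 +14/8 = -313/4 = -78.25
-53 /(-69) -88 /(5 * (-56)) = 2614 /2415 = 1.08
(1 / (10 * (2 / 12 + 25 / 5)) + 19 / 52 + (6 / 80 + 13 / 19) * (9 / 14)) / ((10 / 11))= 41167621 / 42879200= 0.96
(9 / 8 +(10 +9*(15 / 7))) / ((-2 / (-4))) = 1703 / 28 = 60.82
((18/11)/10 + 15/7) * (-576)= -511488/385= -1328.54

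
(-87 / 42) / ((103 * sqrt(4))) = -29 / 2884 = -0.01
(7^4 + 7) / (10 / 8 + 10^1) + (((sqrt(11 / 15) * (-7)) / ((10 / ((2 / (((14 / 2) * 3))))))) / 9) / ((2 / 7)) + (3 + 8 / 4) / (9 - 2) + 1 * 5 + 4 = 70484 / 315 - 7 * sqrt(165) / 4050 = 223.74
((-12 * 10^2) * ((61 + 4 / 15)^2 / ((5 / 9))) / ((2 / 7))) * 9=-1276976232 / 5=-255395246.40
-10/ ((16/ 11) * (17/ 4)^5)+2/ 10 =1384657/ 7099285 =0.20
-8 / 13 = -0.62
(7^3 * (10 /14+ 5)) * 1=1960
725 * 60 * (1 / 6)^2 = 3625 / 3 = 1208.33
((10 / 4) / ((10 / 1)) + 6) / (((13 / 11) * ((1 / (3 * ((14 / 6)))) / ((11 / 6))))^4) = 12866891832025 / 148060224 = 86903.10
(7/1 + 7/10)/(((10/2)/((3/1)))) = 231/50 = 4.62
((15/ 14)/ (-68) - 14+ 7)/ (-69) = 0.10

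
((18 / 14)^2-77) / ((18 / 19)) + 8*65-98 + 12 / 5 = 760432 / 2205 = 344.87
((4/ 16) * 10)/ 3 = 5/ 6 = 0.83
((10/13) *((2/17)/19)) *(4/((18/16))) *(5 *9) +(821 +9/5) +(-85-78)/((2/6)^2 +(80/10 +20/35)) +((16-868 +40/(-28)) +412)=363.36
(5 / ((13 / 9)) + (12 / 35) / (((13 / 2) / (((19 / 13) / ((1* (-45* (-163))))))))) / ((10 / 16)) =5.54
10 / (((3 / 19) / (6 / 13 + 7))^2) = 33966490 / 1521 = 22331.68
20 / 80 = 1 / 4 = 0.25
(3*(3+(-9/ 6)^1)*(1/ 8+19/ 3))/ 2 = 465/ 32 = 14.53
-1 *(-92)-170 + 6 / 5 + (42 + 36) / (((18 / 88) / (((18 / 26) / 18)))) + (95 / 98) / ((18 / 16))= -135104 / 2205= -61.27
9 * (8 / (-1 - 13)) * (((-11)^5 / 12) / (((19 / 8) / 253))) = 977901672 / 133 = 7352644.15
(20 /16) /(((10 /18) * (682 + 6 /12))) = 3 /910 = 0.00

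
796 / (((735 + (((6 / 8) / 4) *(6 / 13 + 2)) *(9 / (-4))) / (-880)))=-18212480 / 19083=-954.38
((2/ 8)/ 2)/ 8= 1/ 64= 0.02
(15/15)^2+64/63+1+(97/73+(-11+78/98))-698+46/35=-113085181/160965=-702.55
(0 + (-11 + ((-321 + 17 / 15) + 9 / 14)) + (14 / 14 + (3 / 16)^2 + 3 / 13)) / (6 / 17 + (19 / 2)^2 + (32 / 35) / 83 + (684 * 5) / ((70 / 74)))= -162195921673 / 1827300735936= -0.09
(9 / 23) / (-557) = -0.00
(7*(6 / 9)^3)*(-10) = -20.74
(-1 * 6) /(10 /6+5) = -9 /10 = -0.90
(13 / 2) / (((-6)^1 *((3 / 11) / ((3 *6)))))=-143 / 2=-71.50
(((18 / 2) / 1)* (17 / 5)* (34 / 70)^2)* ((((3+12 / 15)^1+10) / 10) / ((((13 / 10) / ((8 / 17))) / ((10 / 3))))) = 957168 / 79625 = 12.02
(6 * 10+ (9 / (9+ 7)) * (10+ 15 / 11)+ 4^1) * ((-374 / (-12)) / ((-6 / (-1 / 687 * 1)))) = 210613 / 395712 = 0.53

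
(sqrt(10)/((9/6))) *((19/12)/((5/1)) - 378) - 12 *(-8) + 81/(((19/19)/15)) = 1311 - 22661 *sqrt(10)/90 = 514.77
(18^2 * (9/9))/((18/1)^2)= 1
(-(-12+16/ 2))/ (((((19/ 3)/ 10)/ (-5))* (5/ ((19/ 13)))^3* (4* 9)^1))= -722/ 32955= -0.02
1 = 1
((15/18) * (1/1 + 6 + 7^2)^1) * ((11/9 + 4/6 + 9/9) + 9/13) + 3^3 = 68137/351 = 194.12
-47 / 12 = -3.92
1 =1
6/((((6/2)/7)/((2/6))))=4.67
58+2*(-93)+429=301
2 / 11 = 0.18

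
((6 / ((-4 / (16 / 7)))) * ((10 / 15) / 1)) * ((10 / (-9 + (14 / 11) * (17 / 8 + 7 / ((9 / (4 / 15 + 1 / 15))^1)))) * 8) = 1520640 / 49609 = 30.65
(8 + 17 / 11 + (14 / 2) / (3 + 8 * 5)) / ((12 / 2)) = 2296 / 1419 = 1.62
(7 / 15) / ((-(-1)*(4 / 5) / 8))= 4.67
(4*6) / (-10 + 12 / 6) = -3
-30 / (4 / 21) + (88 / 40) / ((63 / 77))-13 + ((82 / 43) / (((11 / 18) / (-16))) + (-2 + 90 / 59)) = -548072341 / 2511630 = -218.21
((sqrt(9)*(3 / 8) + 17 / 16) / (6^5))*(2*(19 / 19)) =35 / 62208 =0.00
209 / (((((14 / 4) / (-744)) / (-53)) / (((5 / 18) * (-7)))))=-13735480 / 3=-4578493.33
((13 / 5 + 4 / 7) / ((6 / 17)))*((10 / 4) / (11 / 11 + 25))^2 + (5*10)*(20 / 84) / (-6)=-647695 / 340704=-1.90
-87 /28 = -3.11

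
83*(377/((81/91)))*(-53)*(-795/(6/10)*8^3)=102381748851200/81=1263972208039.51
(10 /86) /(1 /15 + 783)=0.00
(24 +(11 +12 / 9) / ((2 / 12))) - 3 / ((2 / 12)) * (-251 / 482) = 25877 / 241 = 107.37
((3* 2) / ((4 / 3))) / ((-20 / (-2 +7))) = -9 / 8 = -1.12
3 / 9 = 1 / 3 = 0.33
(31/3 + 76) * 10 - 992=-386/3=-128.67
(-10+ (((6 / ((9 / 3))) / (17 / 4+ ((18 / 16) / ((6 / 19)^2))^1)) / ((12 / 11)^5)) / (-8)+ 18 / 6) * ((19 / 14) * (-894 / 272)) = 306800755477 / 9811113984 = 31.27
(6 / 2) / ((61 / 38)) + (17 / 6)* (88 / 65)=67858 / 11895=5.70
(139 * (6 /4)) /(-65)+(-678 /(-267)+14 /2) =73257 /11570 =6.33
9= 9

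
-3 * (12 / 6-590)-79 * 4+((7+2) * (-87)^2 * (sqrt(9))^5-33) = 16554818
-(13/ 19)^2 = -169/ 361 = -0.47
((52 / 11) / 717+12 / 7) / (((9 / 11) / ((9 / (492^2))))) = 5938 / 75932451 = 0.00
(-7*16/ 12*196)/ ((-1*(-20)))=-1372/ 15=-91.47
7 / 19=0.37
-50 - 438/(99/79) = -13184/33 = -399.52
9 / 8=1.12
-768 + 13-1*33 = -788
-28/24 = -7/6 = -1.17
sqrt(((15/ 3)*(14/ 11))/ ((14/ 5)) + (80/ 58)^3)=5*sqrt(16763131)/ 9251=2.21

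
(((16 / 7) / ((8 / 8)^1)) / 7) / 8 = 0.04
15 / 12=5 / 4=1.25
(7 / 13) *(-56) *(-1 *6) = 2352 / 13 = 180.92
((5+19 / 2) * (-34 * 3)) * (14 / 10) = -2070.60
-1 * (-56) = 56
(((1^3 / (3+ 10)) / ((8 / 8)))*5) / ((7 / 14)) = 10 / 13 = 0.77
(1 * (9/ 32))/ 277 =9/ 8864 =0.00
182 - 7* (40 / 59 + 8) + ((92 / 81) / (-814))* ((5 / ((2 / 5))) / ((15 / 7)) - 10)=707571679 / 5835159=121.26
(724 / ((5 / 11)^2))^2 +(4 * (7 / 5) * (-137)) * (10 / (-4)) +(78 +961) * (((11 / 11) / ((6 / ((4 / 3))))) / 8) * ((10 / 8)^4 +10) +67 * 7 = 70743648259631 / 5760000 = 12281883.38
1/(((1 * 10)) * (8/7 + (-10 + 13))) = 7/290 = 0.02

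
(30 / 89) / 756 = 0.00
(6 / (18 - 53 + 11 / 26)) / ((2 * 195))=-2 / 4495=-0.00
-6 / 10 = -3 / 5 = -0.60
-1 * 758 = -758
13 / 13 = 1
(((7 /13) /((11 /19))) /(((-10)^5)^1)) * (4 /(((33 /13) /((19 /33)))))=-2527 /299475000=-0.00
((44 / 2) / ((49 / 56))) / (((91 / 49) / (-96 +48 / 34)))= -283008 / 221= -1280.58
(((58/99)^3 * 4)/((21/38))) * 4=118628096/20376279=5.82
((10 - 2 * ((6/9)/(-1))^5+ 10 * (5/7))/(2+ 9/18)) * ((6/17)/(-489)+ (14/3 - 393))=-2703.77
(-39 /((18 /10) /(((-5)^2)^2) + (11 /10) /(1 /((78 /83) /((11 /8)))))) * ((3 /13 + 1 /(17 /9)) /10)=-4357500 /1109233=-3.93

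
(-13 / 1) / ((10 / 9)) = -117 / 10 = -11.70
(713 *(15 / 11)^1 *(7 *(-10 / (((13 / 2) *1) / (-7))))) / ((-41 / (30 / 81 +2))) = -223596800 / 52767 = -4237.44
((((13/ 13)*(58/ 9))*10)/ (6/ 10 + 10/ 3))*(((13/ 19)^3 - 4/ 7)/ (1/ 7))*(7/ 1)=-81585700/ 404681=-201.60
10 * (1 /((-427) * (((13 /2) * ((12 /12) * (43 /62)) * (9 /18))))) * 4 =-9920 /238693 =-0.04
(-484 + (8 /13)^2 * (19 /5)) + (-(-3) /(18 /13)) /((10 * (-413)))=-2020880581 /4187820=-482.56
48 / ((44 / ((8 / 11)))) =96 / 121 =0.79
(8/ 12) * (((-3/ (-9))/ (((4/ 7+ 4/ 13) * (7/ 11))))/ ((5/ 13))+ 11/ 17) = 44803/ 30600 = 1.46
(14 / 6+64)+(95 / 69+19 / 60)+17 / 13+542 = 10967341 / 17940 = 611.33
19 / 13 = 1.46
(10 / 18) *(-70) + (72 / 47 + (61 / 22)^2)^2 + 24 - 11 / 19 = 6153367580395 / 88487627184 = 69.54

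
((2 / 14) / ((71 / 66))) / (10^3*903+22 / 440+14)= 1320 / 8975959657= 0.00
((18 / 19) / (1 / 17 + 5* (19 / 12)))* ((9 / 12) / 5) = 2754 / 154565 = 0.02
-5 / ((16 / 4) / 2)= -5 / 2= -2.50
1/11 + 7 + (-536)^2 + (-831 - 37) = 3150786/11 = 286435.09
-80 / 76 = -20 / 19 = -1.05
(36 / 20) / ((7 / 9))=81 / 35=2.31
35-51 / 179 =6214 / 179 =34.72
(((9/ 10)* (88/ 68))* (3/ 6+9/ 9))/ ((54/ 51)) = 1.65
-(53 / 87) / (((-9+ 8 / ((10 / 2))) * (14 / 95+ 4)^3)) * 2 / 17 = 227204375 / 1673510986716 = 0.00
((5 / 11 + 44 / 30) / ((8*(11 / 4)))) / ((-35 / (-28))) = 634 / 9075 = 0.07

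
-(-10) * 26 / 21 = 260 / 21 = 12.38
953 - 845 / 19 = 17262 / 19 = 908.53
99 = 99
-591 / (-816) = 197 / 272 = 0.72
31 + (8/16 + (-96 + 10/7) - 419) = -482.07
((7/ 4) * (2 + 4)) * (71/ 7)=213/ 2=106.50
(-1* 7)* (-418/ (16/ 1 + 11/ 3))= 8778/ 59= 148.78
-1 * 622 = -622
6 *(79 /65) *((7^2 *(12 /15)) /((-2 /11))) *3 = -1532916 /325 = -4716.66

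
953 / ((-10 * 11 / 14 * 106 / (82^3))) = -1839087964 / 2915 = -630904.96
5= 5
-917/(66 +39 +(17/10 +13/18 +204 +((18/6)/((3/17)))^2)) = -41265/27019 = -1.53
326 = 326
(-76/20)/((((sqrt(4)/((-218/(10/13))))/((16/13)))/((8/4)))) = 33136/25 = 1325.44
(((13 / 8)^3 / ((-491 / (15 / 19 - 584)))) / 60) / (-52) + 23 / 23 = 1144474831 / 1146347520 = 1.00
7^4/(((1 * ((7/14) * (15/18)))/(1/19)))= 28812/95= 303.28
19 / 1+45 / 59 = 1166 / 59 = 19.76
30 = 30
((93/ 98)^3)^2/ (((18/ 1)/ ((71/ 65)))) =5104033669431/ 115159509512320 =0.04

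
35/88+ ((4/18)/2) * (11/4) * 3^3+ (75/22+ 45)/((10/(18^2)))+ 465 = 179705/88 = 2042.10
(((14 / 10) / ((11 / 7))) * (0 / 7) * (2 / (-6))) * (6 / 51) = 0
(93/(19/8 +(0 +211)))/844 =62/120059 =0.00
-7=-7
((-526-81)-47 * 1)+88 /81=-52886 /81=-652.91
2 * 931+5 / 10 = 3725 / 2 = 1862.50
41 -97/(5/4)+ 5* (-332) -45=-8708/5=-1741.60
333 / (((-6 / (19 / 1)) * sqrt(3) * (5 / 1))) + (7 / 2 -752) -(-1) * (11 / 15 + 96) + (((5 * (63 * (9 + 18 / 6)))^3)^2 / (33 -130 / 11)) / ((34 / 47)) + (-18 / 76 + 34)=214909793300676528742345109 / 1128885 -703 * sqrt(3) / 10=190373504210505524127.69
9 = 9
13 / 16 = 0.81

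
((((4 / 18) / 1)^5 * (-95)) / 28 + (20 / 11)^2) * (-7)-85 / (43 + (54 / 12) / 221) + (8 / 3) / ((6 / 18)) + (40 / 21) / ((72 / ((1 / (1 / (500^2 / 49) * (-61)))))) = -10981669638206590 / 568523208023001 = -19.32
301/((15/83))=24983/15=1665.53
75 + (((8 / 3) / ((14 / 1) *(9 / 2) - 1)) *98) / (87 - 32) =384017 / 5115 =75.08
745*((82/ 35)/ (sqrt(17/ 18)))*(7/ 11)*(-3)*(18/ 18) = -109962*sqrt(34)/ 187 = -3428.79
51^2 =2601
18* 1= 18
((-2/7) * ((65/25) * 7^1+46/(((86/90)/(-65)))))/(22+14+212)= 668837/186620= 3.58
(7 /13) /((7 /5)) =5 /13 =0.38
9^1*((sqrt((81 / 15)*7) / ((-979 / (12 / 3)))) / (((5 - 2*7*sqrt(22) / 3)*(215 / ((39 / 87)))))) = 12636*sqrt(105) / 24947313655 + 58968*sqrt(2310) / 124736568275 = 0.00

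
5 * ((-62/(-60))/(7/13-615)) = -403/47928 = -0.01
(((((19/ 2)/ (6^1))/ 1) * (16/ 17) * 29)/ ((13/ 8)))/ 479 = 17632/ 317577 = 0.06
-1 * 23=-23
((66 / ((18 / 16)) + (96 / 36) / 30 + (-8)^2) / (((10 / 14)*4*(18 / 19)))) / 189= 0.24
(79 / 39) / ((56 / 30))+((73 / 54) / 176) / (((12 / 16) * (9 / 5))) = 6368225 / 5837832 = 1.09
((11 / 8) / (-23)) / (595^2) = -11 / 65140600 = -0.00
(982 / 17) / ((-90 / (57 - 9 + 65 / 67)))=-94763 / 3015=-31.43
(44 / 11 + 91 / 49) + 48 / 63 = 139 / 21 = 6.62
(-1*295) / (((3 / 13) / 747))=-954915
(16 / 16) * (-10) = -10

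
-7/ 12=-0.58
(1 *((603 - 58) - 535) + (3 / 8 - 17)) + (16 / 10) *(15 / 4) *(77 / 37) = 1735 / 296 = 5.86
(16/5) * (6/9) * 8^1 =256/15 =17.07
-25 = -25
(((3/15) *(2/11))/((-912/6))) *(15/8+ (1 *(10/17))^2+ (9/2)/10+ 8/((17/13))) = -101597/48320800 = -0.00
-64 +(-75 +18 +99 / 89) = -10670 / 89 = -119.89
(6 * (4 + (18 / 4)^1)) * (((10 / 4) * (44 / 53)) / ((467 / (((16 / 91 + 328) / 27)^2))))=1667775387520 / 49806016533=33.49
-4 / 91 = -0.04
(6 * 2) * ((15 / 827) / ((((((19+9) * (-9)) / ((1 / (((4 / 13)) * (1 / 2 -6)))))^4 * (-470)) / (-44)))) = 28561 / 46362951140470272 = 0.00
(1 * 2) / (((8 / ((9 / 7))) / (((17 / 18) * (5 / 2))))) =85 / 112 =0.76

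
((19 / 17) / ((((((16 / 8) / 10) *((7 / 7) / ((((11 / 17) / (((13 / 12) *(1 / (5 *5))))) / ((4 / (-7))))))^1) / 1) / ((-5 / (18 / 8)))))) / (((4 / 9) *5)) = 548625 / 3757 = 146.03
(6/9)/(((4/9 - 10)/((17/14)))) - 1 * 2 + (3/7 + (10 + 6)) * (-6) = -60595/602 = -100.66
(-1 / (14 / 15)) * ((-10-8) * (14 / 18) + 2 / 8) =825 / 56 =14.73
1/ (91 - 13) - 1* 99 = -7721/ 78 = -98.99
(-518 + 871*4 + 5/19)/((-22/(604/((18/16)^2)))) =-1089306752/16929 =-64345.61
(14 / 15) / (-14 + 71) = 14 / 855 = 0.02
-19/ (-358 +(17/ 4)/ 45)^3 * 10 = 1108080000/ 267376254054967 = 0.00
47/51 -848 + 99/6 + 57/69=-1946599/2346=-829.75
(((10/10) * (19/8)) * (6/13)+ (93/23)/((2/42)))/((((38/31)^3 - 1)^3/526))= 715298093166858608091/9434865828651718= 75814.34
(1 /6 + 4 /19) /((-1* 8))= -43 /912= -0.05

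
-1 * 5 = -5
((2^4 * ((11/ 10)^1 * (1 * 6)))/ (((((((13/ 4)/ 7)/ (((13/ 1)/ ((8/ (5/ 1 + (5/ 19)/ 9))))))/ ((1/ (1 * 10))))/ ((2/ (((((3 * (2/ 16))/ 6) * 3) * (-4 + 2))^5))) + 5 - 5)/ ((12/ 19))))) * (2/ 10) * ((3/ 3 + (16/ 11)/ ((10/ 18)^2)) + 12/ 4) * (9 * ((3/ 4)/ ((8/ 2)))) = -189057204224/ 2030625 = -93102.96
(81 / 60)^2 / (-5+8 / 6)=-2187 / 4400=-0.50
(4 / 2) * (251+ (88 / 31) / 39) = 607094 / 1209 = 502.15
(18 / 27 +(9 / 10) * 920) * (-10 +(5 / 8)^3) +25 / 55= -22764265 / 2816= -8083.90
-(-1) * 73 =73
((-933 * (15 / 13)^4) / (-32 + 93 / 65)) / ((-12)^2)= 26240625 / 69847024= 0.38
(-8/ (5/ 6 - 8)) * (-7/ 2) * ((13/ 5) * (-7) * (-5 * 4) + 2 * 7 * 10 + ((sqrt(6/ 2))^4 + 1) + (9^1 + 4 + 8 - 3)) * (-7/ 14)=44688/ 43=1039.26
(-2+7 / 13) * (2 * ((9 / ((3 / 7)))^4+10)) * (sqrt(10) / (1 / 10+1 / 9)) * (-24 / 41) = 840201120 * sqrt(10) / 533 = 4984895.37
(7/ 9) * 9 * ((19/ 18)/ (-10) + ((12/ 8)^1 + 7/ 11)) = 28147/ 1980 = 14.22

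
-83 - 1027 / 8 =-1691 / 8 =-211.38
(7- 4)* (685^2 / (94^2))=1407675 / 8836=159.31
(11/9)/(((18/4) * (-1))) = -22/81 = -0.27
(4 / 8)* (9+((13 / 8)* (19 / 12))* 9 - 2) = 965 / 64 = 15.08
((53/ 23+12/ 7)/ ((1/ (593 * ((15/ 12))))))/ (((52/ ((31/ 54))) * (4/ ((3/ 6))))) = 59469005/ 14466816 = 4.11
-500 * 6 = -3000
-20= -20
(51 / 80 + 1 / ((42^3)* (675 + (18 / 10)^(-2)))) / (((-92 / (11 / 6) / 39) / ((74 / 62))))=-0.59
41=41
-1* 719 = -719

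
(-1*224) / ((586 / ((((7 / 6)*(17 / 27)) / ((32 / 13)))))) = -10829 / 94932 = -0.11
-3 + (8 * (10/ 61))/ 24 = -539/ 183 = -2.95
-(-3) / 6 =1 / 2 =0.50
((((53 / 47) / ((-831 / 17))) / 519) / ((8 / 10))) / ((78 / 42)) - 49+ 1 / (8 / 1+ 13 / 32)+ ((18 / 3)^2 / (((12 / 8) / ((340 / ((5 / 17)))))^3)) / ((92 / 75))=87604287047725252968823 / 6521533045092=13433081829.38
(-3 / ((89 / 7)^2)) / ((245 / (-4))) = 12 / 39605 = 0.00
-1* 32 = -32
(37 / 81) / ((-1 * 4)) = -37 / 324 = -0.11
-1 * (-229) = 229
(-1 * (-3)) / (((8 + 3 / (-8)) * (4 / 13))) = 78 / 61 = 1.28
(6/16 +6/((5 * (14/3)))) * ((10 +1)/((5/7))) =1947/200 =9.74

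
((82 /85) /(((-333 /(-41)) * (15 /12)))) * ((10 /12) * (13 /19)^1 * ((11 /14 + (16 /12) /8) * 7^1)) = 349648 /968031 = 0.36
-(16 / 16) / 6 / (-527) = 1 / 3162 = 0.00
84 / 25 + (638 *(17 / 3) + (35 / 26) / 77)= 77621347 / 21450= 3618.71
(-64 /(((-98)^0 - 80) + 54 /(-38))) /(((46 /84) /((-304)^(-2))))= 21 /1335472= 0.00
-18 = -18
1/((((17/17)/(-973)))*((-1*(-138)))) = -973/138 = -7.05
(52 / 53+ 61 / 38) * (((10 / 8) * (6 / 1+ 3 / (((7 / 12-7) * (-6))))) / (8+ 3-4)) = 3047265 / 1085546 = 2.81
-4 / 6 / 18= -1 / 27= -0.04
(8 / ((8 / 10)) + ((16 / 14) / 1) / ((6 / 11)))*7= 254 / 3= 84.67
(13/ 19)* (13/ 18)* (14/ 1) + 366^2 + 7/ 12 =91631035/ 684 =133963.50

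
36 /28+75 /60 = 71 /28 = 2.54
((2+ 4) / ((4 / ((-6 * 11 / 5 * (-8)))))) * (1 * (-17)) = -13464 / 5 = -2692.80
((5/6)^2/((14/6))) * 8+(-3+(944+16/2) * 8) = 159923/21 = 7615.38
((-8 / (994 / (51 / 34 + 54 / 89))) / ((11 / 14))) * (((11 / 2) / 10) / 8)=-75 / 50552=-0.00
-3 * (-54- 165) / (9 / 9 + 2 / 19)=4161 / 7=594.43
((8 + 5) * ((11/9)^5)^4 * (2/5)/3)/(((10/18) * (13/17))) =22873499827707040312834/101313878825474406675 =225.77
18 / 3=6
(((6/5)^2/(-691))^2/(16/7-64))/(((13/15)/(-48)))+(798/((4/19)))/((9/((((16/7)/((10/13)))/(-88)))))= -728265758641/51209837250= -14.22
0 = 0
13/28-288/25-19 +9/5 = -19779/700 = -28.26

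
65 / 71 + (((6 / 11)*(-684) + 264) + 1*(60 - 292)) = -265677 / 781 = -340.18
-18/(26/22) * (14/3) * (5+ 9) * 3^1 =-38808/13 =-2985.23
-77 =-77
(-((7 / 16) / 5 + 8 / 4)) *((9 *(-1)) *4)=1503 / 20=75.15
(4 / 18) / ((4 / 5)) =5 / 18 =0.28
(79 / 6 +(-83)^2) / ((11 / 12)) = 82826 / 11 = 7529.64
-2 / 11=-0.18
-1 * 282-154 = -436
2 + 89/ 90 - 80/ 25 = -19/ 90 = -0.21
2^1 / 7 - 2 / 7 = 0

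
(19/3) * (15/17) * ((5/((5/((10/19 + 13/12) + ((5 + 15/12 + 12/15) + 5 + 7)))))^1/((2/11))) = 32384/51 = 634.98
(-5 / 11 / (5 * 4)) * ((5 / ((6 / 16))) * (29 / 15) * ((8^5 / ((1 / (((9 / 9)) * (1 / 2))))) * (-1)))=950272 / 99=9598.71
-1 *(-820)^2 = -672400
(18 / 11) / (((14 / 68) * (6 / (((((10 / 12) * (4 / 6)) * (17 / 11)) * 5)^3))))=2610031250 / 24904341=104.80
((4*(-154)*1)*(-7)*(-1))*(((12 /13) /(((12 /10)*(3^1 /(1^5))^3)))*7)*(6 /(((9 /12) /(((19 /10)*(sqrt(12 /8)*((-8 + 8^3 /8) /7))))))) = -18351872*sqrt(6) /351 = -128070.43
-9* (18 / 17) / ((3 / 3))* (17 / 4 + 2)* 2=-2025 / 17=-119.12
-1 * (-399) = 399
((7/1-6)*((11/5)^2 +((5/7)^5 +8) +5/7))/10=5773297/4201750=1.37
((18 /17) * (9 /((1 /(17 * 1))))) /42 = 27 /7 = 3.86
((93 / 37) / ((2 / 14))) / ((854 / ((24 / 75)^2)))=0.00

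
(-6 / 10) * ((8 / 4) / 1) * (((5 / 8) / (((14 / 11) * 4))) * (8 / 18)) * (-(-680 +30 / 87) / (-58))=36135 / 47096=0.77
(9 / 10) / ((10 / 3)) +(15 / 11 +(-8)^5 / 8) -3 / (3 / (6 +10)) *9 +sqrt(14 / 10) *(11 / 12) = -4662203 / 1100 +11 *sqrt(35) / 60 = -4237.28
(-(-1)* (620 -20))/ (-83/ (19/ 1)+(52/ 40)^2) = -1140000/ 5089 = -224.01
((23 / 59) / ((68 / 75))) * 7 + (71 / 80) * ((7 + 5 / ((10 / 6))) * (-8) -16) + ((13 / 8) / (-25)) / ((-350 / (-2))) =-2885302789 / 35105000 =-82.19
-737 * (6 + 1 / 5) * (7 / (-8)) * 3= 479787 / 40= 11994.68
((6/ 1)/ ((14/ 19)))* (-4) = -228/ 7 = -32.57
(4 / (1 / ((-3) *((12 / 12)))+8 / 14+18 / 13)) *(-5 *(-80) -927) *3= -1726452 / 443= -3897.18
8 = 8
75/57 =25/19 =1.32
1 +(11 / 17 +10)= 198 / 17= 11.65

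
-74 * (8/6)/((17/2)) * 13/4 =-1924/51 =-37.73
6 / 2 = 3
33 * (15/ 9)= 55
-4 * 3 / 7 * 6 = -72 / 7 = -10.29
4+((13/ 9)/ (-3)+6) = 257/ 27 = 9.52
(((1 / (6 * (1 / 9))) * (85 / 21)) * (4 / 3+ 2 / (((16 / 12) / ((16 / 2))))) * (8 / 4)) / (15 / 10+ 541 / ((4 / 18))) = 850 / 12789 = 0.07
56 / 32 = 7 / 4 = 1.75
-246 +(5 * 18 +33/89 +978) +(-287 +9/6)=95563/178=536.87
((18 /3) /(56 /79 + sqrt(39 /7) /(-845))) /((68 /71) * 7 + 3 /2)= 69125316 * sqrt(273) /280926906341 + 289836324960 /280926906341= 1.04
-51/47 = -1.09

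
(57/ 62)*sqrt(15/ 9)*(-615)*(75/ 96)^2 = -7303125*sqrt(15)/ 63488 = -445.52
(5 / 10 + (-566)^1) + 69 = -993 / 2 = -496.50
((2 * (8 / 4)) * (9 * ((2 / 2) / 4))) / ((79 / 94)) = 846 / 79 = 10.71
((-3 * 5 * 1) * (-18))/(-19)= -270/19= -14.21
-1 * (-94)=94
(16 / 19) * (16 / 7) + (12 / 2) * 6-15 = 3049 / 133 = 22.92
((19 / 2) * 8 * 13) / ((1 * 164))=247 / 41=6.02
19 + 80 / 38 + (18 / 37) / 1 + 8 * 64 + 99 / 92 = 34580177 / 64676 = 534.67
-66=-66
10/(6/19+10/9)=855/122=7.01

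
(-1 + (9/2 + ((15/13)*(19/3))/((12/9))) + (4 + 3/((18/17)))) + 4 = 3091/156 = 19.81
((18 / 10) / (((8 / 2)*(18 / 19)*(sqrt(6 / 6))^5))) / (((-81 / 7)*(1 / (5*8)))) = -133 / 81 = -1.64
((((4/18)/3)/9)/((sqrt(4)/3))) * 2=2/81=0.02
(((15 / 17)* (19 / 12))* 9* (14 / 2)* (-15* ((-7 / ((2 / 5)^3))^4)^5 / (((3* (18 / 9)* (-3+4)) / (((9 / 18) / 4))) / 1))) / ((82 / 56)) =-14497504744169041881215846678809811010069097392261028289794921875 / 12857380619375557476352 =-1127562850735077645488618000000000000000000.00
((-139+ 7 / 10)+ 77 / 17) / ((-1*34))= 22741 / 5780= 3.93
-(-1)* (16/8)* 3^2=18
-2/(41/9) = -18/41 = -0.44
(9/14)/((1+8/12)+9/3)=27/196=0.14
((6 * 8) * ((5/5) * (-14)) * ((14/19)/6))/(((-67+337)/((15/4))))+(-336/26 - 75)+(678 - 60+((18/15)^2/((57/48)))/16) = 29399537/55575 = 529.01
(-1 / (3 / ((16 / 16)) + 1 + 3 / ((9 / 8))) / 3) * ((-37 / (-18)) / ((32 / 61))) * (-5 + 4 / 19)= 205387 / 218880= 0.94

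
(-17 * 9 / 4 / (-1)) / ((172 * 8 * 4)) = 153 / 22016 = 0.01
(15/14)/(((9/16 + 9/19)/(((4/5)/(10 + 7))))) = 608/12495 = 0.05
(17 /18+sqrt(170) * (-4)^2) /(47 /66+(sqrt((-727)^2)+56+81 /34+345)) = 3179 /3807264+561 * sqrt(170) /39659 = 0.19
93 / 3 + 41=72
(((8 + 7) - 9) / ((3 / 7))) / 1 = 14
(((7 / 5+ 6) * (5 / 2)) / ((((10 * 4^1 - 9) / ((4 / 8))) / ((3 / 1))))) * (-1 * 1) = -111 / 124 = -0.90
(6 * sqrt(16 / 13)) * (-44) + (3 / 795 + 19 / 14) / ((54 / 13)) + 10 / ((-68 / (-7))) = 171177 / 126140 - 1056 * sqrt(13) / 13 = -291.52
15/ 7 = 2.14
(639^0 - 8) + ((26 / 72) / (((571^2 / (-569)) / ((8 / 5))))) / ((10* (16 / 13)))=-8216329361 / 1173747600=-7.00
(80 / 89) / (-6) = -40 / 267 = -0.15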